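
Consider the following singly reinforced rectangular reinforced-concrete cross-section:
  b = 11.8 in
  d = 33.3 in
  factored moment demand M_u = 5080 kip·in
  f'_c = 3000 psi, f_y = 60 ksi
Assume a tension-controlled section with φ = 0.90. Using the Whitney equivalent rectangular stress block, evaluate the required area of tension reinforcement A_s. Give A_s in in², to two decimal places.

M_n = M_u/φ = 5080/0.90 = 5644.44 kip·in.
From M_n = 0.85 f'_c a b (d − a/2):
a = d − √(d² − 2M_n/(0.85 f'_c b)) = 33.3 − √(33.3² − 2 × 5644.44/(0.85 × 3 × 11.8)) = 6.213 in.
A_s = 0.85 f'_c a b / f_y = 0.85 × 3 × 6.213 × 11.8 / 60 = 3.116 in².

A_s ≈ 3.12 in²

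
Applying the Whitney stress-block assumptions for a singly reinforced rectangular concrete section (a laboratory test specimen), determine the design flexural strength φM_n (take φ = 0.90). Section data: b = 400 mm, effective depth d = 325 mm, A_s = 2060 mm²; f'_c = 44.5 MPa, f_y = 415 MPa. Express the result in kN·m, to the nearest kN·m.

φM_n ≈ 228 kN·m

T = A_s f_y = 2060 × 415 = 854900 N = 854.9 kN.
From C = T: a = T/(0.85 f'_c b) = 854900/(0.85 × 44.5 × 400) = 56.50 mm.
M_n = T(d − a/2) = 854.9 kN × (325 − 28.25) mm = 253.69 kN·m.
φM_n = 0.90 × 253.69 = 228.32 kN·m.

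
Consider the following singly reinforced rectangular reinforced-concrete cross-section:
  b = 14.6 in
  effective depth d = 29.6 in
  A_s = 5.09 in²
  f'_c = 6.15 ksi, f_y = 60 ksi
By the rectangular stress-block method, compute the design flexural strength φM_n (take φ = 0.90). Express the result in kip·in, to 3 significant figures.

φM_n ≈ 7590 kip·in

T = A_s f_y = 5.09 × 60 = 305.4 kips.
a = T/(0.85 f'_c b) = 305.4/(0.85 × 6.15 × 14.6) = 4.001 in.
M_n = T(d − a/2) = 305.4 × (29.6 − 2.0005) = 8428.9 kip·in.
φM_n = 0.90 × 8428.9 = 7586.0 kip·in.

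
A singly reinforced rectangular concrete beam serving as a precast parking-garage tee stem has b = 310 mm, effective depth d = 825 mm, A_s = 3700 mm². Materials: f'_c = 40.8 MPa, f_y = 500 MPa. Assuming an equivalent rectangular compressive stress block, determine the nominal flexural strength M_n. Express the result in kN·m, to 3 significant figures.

T = A_s f_y = 3700 × 500 = 1850000 N = 1850 kN.
From C = T: a = T/(0.85 f'_c b) = 1850000/(0.85 × 40.8 × 310) = 172.08 mm.
M_n = T(d − a/2) = 1850 kN × (825 − 86.04) mm = 1367.08 kN·m.

M_n ≈ 1370 kN·m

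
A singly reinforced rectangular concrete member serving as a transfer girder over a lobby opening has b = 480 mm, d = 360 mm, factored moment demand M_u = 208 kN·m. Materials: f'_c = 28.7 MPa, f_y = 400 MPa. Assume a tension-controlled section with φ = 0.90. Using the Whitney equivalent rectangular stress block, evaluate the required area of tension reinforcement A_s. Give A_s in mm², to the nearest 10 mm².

A_s ≈ 1750 mm²

M_n = M_u/φ = 208/0.90 = 231.111 kN·m.
With M_n = 0.85 f'_c a b (d − a/2), solve the quadratic for a:
a = d − √(d² − 2M_n/(0.85 f'_c b)) = 360 − √(360² − 2 × 231.111×10⁶/(0.85 × 28.7 × 480)) = 59.79 mm.
A_s = 0.85 f'_c a b / f_y = 0.85 × 28.7 × 59.79 × 480 / 400 = 1750.3 mm².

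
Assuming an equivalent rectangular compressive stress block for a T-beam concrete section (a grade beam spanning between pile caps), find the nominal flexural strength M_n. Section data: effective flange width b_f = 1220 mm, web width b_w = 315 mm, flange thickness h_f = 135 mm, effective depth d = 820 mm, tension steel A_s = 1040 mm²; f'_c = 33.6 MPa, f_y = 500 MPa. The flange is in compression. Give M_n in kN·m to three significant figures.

M_n ≈ 423 kN·m

Tension: T = A_s f_y = 1040 × 500 = 520000 N.
Try a within the flange: a = T/(0.85 f'_c b_f) = 520000/(0.85 × 33.6 × 1220) = 14.92 mm.
Since a = 14.92 ≤ h_f = 135 mm, the stress block lies entirely in the flange; analyse as a rectangular beam of width b_f.
M_n = T(d − a/2) = 520000 × (820 − 7.46) = 422.52 × 10⁶ N·mm.
M_n = 422.52 kN·m.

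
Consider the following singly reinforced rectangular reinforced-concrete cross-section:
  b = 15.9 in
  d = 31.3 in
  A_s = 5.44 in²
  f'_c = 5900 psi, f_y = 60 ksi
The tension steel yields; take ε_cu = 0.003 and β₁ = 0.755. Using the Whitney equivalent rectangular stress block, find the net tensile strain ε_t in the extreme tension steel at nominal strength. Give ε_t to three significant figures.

ε_t ≈ 0.0143

a = A_s f_y/(0.85 f'_c b) = 4.093 in.
β₁ = 0.755, so c = a/β₁ = 4.093/0.755 = 5.421 in.
From the linear strain diagram with ε_cu = 0.003: ε_t = 0.003 (d − c)/c = 0.003 × (31.3 − 5.421)/5.421 = 0.0143.
Since ε_t ≥ 0.005, the section is tension-controlled.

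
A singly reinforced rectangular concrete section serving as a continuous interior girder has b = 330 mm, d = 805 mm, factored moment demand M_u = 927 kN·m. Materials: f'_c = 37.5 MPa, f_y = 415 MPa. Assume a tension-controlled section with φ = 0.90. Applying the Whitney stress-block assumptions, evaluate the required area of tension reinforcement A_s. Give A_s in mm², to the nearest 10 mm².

A_s ≈ 3360 mm²

M_n = M_u/φ = 927/0.90 = 1030 kN·m.
With M_n = 0.85 f'_c a b (d − a/2), solve the quadratic for a:
a = d − √(d² − 2M_n/(0.85 f'_c b)) = 805 − √(805² − 2 × 1030×10⁶/(0.85 × 37.5 × 330)) = 132.55 mm.
A_s = 0.85 f'_c a b / f_y = 0.85 × 37.5 × 132.55 × 330 / 415 = 3359.7 mm².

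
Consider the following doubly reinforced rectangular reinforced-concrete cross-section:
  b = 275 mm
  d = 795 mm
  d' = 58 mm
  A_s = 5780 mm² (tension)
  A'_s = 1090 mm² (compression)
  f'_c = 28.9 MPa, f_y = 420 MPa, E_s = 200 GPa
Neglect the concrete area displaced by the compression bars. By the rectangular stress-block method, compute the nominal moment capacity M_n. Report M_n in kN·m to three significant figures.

Assume both tension and compression steel yield.
Net tension couple steel: A_s − A'_s = 4690 mm².
a = (A_s − A'_s) f_y / (0.85 f'_c b) = 1969800/(0.85 × 28.9 × 275) = 291.59 mm.
c = a/β₁ = 291.59/0.844 = 345.49 mm; ε'_s = 0.003(c − d')/c = 0.0025 ≥ f_y/E_s = 0.0021, so compression steel does yield.
M_n = (A_s − A'_s) f_y (d − a/2) + A'_s f_y (d − d') = [1969800 × (795 − 145.795) + 457800 × (795 − 58)] × 10⁻⁶ = 1278.80 + 337.40 = 1616.20 kN·m.

M_n ≈ 1620 kN·m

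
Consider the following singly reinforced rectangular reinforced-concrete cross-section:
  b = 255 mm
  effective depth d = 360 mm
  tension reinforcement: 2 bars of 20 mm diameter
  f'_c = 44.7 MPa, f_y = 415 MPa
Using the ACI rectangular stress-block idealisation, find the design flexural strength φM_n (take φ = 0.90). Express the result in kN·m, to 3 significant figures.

A_s = 2 × 314 = 628 mm².
T = A_s f_y = 628 × 415 = 260620 N = 260.62 kN.
From C = T: a = T/(0.85 f'_c b) = 260620/(0.85 × 44.7 × 255) = 26.90 mm.
M_n = T(d − a/2) = 260.62 kN × (360 − 13.45) mm = 90.32 kN·m.
φM_n = 0.90 × 90.32 = 81.29 kN·m.

φM_n ≈ 81.3 kN·m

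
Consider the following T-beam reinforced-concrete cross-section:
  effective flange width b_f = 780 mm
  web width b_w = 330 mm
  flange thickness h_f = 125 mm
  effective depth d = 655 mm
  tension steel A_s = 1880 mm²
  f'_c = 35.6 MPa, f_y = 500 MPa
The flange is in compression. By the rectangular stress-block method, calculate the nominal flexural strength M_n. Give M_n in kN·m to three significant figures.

Tension: T = A_s f_y = 1880 × 500 = 940000 N.
Try a within the flange: a = T/(0.85 f'_c b_f) = 940000/(0.85 × 35.6 × 780) = 39.83 mm.
Since a = 39.83 ≤ h_f = 125 mm, the stress block lies entirely in the flange; analyse as a rectangular beam of width b_f.
M_n = T(d − a/2) = 940000 × (655 − 19.915) = 596.98 × 10⁶ N·mm.
M_n = 596.98 kN·m.

M_n ≈ 597 kN·m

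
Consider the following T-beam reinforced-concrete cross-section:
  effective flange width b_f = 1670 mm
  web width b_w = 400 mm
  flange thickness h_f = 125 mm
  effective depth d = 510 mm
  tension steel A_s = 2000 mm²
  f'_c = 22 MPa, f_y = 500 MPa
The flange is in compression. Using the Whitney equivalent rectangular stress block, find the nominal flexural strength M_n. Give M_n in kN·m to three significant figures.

M_n ≈ 494 kN·m

Tension: T = A_s f_y = 2000 × 500 = 1000000 N.
Try a within the flange: a = T/(0.85 f'_c b_f) = 1000000/(0.85 × 22 × 1670) = 32.02 mm.
Since a = 32.02 ≤ h_f = 125 mm, the stress block lies entirely in the flange; analyse as a rectangular beam of width b_f.
M_n = T(d − a/2) = 1000000 × (510 − 16.01) = 493.99 × 10⁶ N·mm.
M_n = 493.99 kN·m.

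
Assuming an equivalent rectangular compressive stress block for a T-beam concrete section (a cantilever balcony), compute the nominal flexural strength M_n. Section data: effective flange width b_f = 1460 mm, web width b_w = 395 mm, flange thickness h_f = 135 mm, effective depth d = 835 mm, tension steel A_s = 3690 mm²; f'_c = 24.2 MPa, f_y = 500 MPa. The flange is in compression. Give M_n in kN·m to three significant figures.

M_n ≈ 1480 kN·m

Tension: T = A_s f_y = 3690 × 500 = 1845000 N.
Try a within the flange: a = T/(0.85 f'_c b_f) = 1845000/(0.85 × 24.2 × 1460) = 61.43 mm.
Since a = 61.43 ≤ h_f = 135 mm, the stress block lies entirely in the flange; analyse as a rectangular beam of width b_f.
M_n = T(d − a/2) = 1845000 × (835 − 30.715) = 1483.91 × 10⁶ N·mm.
M_n = 1483.91 kN·m.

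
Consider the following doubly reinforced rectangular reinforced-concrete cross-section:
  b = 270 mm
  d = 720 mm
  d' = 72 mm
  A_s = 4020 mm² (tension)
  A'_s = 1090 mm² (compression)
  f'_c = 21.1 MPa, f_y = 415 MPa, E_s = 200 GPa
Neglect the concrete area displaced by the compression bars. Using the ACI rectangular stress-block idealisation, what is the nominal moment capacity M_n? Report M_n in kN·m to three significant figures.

Assume both tension and compression steel yield.
Net tension couple steel: A_s − A'_s = 2930 mm².
a = (A_s − A'_s) f_y / (0.85 f'_c b) = 1215950/(0.85 × 21.1 × 270) = 251.10 mm.
c = a/β₁ = 251.10/0.85 = 295.41 mm; ε'_s = 0.003(c − d')/c = 0.0023 ≥ f_y/E_s = 0.0021, so compression steel does yield.
M_n = (A_s − A'_s) f_y (d − a/2) + A'_s f_y (d − d') = [1215950 × (720 − 125.55) + 452350 × (720 − 72)] × 10⁻⁶ = 722.82 + 293.12 = 1015.94 kN·m.

M_n ≈ 1020 kN·m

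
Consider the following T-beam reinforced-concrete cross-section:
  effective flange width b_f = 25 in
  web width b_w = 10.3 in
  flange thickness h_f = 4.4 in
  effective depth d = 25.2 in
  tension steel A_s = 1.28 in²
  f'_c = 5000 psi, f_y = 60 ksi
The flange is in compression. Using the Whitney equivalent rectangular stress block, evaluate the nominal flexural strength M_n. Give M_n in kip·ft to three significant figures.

M_n ≈ 159 kip·ft

Tension: T = A_s f_y = 1.28 × 60 = 76.8 kips.
Try a within the flange: a = T/(0.85 f'_c b_f) = 76.8/(0.85 × 5 × 25) = 0.723 in.
Since a = 0.723 ≤ h_f = 4.4 in, the stress block lies entirely in the flange; analyse as a rectangular beam of width b_f.
M_n = T(d − a/2) = 76.8 × (25.2 − 0.3615) = 1907.6 kip·in.
M_n = 1907.6/12 = 158.97 kip·ft.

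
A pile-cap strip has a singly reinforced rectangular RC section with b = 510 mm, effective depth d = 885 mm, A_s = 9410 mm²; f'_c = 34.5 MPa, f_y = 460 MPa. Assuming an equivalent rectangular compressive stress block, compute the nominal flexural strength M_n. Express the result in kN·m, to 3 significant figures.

M_n ≈ 3200 kN·m

T = A_s f_y = 9410 × 460 = 4328600 N = 4328.6 kN.
From C = T: a = T/(0.85 f'_c b) = 4328600/(0.85 × 34.5 × 510) = 289.43 mm.
M_n = T(d − a/2) = 4328.6 kN × (885 − 144.715) mm = 3204.40 kN·m.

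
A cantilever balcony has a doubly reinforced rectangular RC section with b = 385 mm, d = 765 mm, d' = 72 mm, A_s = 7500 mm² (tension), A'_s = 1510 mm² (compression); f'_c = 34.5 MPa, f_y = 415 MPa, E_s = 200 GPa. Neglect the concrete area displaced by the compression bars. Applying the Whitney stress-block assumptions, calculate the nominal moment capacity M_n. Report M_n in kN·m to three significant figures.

Assume both tension and compression steel yield.
Net tension couple steel: A_s − A'_s = 5990 mm².
a = (A_s − A'_s) f_y / (0.85 f'_c b) = 2485850/(0.85 × 34.5 × 385) = 220.18 mm.
c = a/β₁ = 220.18/0.804 = 273.86 mm; ε'_s = 0.003(c − d')/c = 0.0022 ≥ f_y/E_s = 0.0021, so compression steel does yield.
M_n = (A_s − A'_s) f_y (d − a/2) + A'_s f_y (d − d') = [2485850 × (765 − 110.09) + 626650 × (765 − 72)] × 10⁻⁶ = 1628.01 + 434.27 = 2062.28 kN·m.

M_n ≈ 2060 kN·m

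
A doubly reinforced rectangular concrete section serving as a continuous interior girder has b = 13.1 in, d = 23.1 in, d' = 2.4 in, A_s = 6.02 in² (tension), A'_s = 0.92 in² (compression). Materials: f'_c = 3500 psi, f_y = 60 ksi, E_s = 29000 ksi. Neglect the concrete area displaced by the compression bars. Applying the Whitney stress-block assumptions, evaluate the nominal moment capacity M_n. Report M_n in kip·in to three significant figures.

Assume both steels yield.
a = (A_s − A'_s) f_y/(0.85 f'_c b) = (6.02 − 0.92) × 60/(0.85 × 3.5 × 13.1) = 7.852 in.
c = a/β₁ = 7.852/0.85 = 9.238 in; ε'_s = 0.003(c − d')/c = 0.0022 ≥ ε_y = 0.0021, so the compression steel yields.
M_n = (A_s − A'_s) f_y (d − a/2) + A'_s f_y (d − d') = 306 × (23.1 − 3.926) + 55.2 × (23.1 − 2.4) = 5867.2 + 1142.6 = 7009.8 kip·in.

M_n ≈ 7010 kip·in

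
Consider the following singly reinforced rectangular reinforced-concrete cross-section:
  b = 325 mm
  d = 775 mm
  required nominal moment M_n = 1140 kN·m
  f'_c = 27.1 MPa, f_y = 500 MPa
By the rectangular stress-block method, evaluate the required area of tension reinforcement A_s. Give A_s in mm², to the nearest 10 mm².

With M_n = 0.85 f'_c a b (d − a/2), solve the quadratic for a:
a = d − √(d² − 2M_n/(0.85 f'_c b)) = 775 − √(775² − 2 × 1140×10⁶/(0.85 × 27.1 × 325)) = 230.88 mm.
A_s = 0.85 f'_c a b / f_y = 0.85 × 27.1 × 230.88 × 325 / 500 = 3456.9 mm².

A_s ≈ 3460 mm²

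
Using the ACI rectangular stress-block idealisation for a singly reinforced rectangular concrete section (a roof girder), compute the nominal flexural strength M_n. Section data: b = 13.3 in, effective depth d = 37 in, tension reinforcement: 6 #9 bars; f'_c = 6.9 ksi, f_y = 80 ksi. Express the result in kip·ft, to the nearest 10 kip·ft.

M_n ≈ 1360 kip·ft

A_s = 6 × 1 = 6 in².
T = A_s f_y = 6 × 80 = 480 kips.
a = T/(0.85 f'_c b) = 480/(0.85 × 6.9 × 13.3) = 6.153 in.
M_n = T(d − a/2) = 480 × (37 − 3.0765) = 16283.3 kip·in = 16283.3/12 = 1356.94 kip·ft.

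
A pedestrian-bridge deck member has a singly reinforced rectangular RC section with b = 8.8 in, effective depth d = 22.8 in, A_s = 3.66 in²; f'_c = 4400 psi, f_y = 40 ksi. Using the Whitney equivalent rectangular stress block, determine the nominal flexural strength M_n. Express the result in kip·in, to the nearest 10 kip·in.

T = A_s f_y = 3.66 × 40 = 146.4 kips.
a = T/(0.85 f'_c b) = 146.4/(0.85 × 4.4 × 8.8) = 4.448 in.
M_n = T(d − a/2) = 146.4 × (22.8 − 2.224) = 3012.3 kip·in.

M_n ≈ 3010 kip·in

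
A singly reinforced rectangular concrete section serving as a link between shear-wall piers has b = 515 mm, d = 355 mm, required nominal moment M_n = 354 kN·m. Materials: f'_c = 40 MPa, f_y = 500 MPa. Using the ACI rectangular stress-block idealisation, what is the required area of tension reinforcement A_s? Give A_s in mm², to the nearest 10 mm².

A_s ≈ 2190 mm²

With M_n = 0.85 f'_c a b (d − a/2), solve the quadratic for a:
a = d − √(d² − 2M_n/(0.85 f'_c b)) = 355 − √(355² − 2 × 354×10⁶/(0.85 × 40 × 515)) = 62.44 mm.
A_s = 0.85 f'_c a b / f_y = 0.85 × 40 × 62.44 × 515 / 500 = 2186.6 mm².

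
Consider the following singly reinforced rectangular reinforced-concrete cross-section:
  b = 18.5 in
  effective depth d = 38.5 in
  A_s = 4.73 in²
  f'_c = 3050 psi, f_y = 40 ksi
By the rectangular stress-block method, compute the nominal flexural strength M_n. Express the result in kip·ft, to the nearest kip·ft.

T = A_s f_y = 4.73 × 40 = 189.2 kips.
a = T/(0.85 f'_c b) = 189.2/(0.85 × 3.05 × 18.5) = 3.945 in.
M_n = T(d − a/2) = 189.2 × (38.5 − 1.9725) = 6911.0 kip·in = 6911.0/12 = 575.92 kip·ft.

M_n ≈ 576 kip·ft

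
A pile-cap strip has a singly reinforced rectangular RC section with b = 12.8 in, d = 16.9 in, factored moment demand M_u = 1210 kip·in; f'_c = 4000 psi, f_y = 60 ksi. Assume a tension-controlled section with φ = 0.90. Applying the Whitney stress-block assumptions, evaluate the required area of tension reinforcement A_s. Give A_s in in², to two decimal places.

A_s ≈ 1.41 in²

M_n = M_u/φ = 1210/0.90 = 1344.44 kip·in.
From M_n = 0.85 f'_c a b (d − a/2):
a = d − √(d² − 2M_n/(0.85 f'_c b)) = 16.9 − √(16.9² − 2 × 1344.44/(0.85 × 4 × 12.8)) = 1.939 in.
A_s = 0.85 f'_c a b / f_y = 0.85 × 4 × 1.939 × 12.8 / 60 = 1.406 in².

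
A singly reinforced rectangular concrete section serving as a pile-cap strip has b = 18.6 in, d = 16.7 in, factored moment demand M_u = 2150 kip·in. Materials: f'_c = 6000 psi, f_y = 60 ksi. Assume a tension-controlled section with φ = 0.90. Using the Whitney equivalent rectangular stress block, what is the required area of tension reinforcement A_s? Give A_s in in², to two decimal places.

M_n = M_u/φ = 2150/0.90 = 2388.89 kip·in.
From M_n = 0.85 f'_c a b (d − a/2):
a = d − √(d² − 2M_n/(0.85 f'_c b)) = 16.7 − √(16.7² − 2 × 2388.89/(0.85 × 6 × 18.6)) = 1.583 in.
A_s = 0.85 f'_c a b / f_y = 0.85 × 6 × 1.583 × 18.6 / 60 = 2.503 in².

A_s ≈ 2.50 in²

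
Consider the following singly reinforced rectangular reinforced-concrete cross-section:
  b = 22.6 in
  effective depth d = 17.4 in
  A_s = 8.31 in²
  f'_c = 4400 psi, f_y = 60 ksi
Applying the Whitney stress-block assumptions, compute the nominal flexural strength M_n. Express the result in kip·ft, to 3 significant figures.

M_n ≈ 600 kip·ft

T = A_s f_y = 8.31 × 60 = 498.6 kips.
a = T/(0.85 f'_c b) = 498.6/(0.85 × 4.4 × 22.6) = 5.899 in.
M_n = T(d − a/2) = 498.6 × (17.4 − 2.9495) = 7205.0 kip·in = 7205.0/12 = 600.42 kip·ft.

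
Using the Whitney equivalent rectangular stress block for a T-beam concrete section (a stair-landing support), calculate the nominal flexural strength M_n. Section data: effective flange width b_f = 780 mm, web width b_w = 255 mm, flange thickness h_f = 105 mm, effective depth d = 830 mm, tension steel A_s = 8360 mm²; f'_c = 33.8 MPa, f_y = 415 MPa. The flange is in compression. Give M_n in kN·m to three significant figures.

M_n ≈ 2550 kN·m

Tension: T = A_s f_y = 8360 × 415 = 3469400 N.
Try a within the flange: a = T/(0.85 f'_c b_f) = 3469400/(0.85 × 33.8 × 780) = 154.82 mm.
a = 154.82 > h_f = 105 mm: the block extends into the web. Split into flange-overhang and web parts.
C_f = 0.85 f'_c (b_f − b_w) h_f = 0.85 × 33.8 × (780 − 255) × 105 = 1583741 N.
Remaining web compression depth: a_w = (T − C_f)/(0.85 f'_c b_w) = (3469400 − 1583741)/(0.85 × 33.8 × 255) = 257.39 mm.
M_n = C_f(d − h_f/2) + (T − C_f)(d − a_w/2) = 1583741 × (830 − 52.5) + 1885659 × (830 − 128.695) = 1231.36 + 1322.42 = 2553.78 × 10⁶ N·mm.
M_n = 2553.78 kN·m.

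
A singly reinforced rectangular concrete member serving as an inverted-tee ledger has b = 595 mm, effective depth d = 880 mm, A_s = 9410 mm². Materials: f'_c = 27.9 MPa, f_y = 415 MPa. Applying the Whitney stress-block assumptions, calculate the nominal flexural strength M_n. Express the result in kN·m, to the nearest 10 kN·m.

T = A_s f_y = 9410 × 415 = 3905150 N = 3905.15 kN.
From C = T: a = T/(0.85 f'_c b) = 3905150/(0.85 × 27.9 × 595) = 276.76 mm.
M_n = T(d − a/2) = 3905.15 kN × (880 − 138.38) mm = 2896.14 kN·m.

M_n ≈ 2900 kN·m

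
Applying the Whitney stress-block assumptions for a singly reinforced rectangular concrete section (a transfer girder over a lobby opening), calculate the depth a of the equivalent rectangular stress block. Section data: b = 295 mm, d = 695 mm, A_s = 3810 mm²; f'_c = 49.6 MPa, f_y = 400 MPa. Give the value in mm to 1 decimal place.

T = A_s f_y = 3810 × 400 = 1524000 N = 1524 kN.
Setting C = 0.85 f'_c a b equal to T: a = 1524000/(0.85 × 49.6 × 295) = 122.5 mm.

a ≈ 122.5 mm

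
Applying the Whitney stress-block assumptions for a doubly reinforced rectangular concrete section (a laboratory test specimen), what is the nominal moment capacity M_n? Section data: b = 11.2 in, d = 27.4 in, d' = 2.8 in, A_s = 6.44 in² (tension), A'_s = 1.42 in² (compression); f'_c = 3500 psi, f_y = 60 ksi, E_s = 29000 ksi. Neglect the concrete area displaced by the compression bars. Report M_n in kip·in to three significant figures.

Assume both steels yield.
a = (A_s − A'_s) f_y/(0.85 f'_c b) = (6.44 − 1.42) × 60/(0.85 × 3.5 × 11.2) = 9.040 in.
c = a/β₁ = 9.040/0.85 = 10.635 in; ε'_s = 0.003(c − d')/c = 0.0022 ≥ ε_y = 0.0021, so the compression steel yields.
M_n = (A_s − A'_s) f_y (d − a/2) + A'_s f_y (d − d') = 301.2 × (27.4 − 4.52) + 85.2 × (27.4 − 2.8) = 6891.5 + 2095.9 = 8987.4 kip·in.

M_n ≈ 8990 kip·in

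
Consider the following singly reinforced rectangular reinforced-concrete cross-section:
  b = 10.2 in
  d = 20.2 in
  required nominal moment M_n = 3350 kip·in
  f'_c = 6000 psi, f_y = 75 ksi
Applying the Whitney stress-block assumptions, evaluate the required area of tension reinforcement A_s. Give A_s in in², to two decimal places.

From M_n = 0.85 f'_c a b (d − a/2):
a = d − √(d² − 2M_n/(0.85 f'_c b)) = 20.2 − √(20.2² − 2 × 3350/(0.85 × 6 × 10.2)) = 3.489 in.
A_s = 0.85 f'_c a b / f_y = 0.85 × 6 × 3.489 × 10.2 / 75 = 2.420 in².

A_s ≈ 2.42 in²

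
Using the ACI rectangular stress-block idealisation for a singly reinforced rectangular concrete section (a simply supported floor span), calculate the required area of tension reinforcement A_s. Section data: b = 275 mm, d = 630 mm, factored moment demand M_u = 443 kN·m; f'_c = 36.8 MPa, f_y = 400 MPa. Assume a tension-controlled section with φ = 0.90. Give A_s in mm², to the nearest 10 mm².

M_n = M_u/φ = 443/0.90 = 492.222 kN·m.
With M_n = 0.85 f'_c a b (d − a/2), solve the quadratic for a:
a = d − √(d² − 2M_n/(0.85 f'_c b)) = 630 − √(630² − 2 × 492.222×10⁶/(0.85 × 36.8 × 275)) = 98.53 mm.
A_s = 0.85 f'_c a b / f_y = 0.85 × 36.8 × 98.53 × 275 / 400 = 2118.9 mm².

A_s ≈ 2120 mm²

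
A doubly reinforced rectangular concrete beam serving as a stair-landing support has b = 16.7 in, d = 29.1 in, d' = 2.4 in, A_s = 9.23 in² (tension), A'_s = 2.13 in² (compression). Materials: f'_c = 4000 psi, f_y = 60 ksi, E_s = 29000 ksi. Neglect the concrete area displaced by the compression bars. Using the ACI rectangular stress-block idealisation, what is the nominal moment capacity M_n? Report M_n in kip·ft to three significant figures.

M_n ≈ 1180 kip·ft

Assume both steels yield.
a = (A_s − A'_s) f_y/(0.85 f'_c b) = (9.23 − 2.13) × 60/(0.85 × 4 × 16.7) = 7.503 in.
c = a/β₁ = 7.503/0.85 = 8.827 in; ε'_s = 0.003(c − d')/c = 0.0022 ≥ ε_y = 0.0021, so the compression steel yields.
M_n = (A_s − A'_s) f_y (d − a/2) + A'_s f_y (d − d') = 426 × (29.1 − 3.7515) + 127.8 × (29.1 − 2.4) = 10798.5 + 3412.3 = 14210.8 kip·in = 14210.8/12 = 1184.23 kip·ft.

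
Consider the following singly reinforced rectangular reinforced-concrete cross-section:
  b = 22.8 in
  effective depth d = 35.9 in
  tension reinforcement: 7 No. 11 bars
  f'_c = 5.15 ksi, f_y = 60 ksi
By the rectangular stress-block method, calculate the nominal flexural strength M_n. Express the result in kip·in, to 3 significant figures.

M_n ≈ 21400 kip·in

A_s = 7 × 1.56 = 10.92 in².
T = A_s f_y = 10.92 × 60 = 655.2 kips.
a = T/(0.85 f'_c b) = 655.2/(0.85 × 5.15 × 22.8) = 6.565 in.
M_n = T(d − a/2) = 655.2 × (35.9 − 3.2825) = 21371.0 kip·in.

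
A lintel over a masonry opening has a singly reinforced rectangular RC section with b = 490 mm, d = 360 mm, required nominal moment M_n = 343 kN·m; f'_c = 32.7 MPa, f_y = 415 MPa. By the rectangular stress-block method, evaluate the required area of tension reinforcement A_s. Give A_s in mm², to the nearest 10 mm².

With M_n = 0.85 f'_c a b (d − a/2), solve the quadratic for a:
a = d − √(d² − 2M_n/(0.85 f'_c b)) = 360 − √(360² − 2 × 343×10⁶/(0.85 × 32.7 × 490)) = 78.52 mm.
A_s = 0.85 f'_c a b / f_y = 0.85 × 32.7 × 78.52 × 490 / 415 = 2576.9 mm².

A_s ≈ 2580 mm²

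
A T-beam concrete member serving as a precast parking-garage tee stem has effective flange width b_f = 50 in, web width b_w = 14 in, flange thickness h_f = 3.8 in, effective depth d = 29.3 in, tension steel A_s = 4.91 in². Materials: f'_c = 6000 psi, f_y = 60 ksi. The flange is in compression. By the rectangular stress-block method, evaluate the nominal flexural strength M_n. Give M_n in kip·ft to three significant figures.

M_n ≈ 705 kip·ft

Tension: T = A_s f_y = 4.91 × 60 = 294.6 kips.
Try a within the flange: a = T/(0.85 f'_c b_f) = 294.6/(0.85 × 6 × 50) = 1.155 in.
Since a = 1.155 ≤ h_f = 3.8 in, the stress block lies entirely in the flange; analyse as a rectangular beam of width b_f.
M_n = T(d − a/2) = 294.6 × (29.3 − 0.5775) = 8461.6 kip·in.
M_n = 8461.6/12 = 705.13 kip·ft.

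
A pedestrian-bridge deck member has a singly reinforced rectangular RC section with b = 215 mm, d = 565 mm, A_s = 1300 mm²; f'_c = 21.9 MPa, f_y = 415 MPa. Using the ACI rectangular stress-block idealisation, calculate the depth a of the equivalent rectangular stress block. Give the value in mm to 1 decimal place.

a ≈ 134.8 mm

T = A_s f_y = 1300 × 415 = 539500 N = 539.5 kN.
Setting C = 0.85 f'_c a b equal to T: a = 539500/(0.85 × 21.9 × 215) = 134.8 mm.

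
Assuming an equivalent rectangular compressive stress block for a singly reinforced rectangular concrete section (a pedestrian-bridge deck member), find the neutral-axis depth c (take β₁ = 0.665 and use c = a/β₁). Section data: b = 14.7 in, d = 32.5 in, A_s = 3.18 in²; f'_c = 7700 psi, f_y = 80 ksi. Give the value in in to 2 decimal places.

T = A_s f_y = 3.18 × 80 = 254.4 kips.
a = T/(0.85 f'_c b) = 254.4/(0.85 × 7.7 × 14.7) = 2.6442 in.
With β₁ = 0.665, c = a/β₁ = 2.6442/0.665 = 3.98 in.

c ≈ 3.98 in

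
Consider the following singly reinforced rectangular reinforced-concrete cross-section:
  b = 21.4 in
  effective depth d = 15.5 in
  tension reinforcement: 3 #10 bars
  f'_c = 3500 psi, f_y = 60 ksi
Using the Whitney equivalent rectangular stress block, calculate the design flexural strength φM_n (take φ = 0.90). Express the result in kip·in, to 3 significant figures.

φM_n ≈ 2820 kip·in

A_s = 3 × 1.27 = 3.81 in².
T = A_s f_y = 3.81 × 60 = 228.6 kips.
a = T/(0.85 f'_c b) = 228.6/(0.85 × 3.5 × 21.4) = 3.591 in.
M_n = T(d − a/2) = 228.6 × (15.5 − 1.7955) = 3132.8 kip·in.
φM_n = 0.90 × 3132.8 = 2819.5 kip·in.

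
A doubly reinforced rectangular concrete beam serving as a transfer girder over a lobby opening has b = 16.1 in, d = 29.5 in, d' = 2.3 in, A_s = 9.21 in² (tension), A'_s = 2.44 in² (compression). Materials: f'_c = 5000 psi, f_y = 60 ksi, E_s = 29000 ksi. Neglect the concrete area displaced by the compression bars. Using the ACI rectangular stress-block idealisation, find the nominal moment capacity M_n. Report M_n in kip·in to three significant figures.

M_n ≈ 14800 kip·in

Assume both steels yield.
a = (A_s − A'_s) f_y/(0.85 f'_c b) = (9.21 − 2.44) × 60/(0.85 × 5 × 16.1) = 5.936 in.
c = a/β₁ = 5.936/0.8 = 7.420 in; ε'_s = 0.003(c − d')/c = 0.0021 ≥ ε_y = 0.0021, so the compression steel yields.
M_n = (A_s − A'_s) f_y (d − a/2) + A'_s f_y (d − d') = 406.2 × (29.5 − 2.968) + 146.4 × (29.5 − 2.3) = 10777.3 + 3982.1 = 14759.4 kip·in.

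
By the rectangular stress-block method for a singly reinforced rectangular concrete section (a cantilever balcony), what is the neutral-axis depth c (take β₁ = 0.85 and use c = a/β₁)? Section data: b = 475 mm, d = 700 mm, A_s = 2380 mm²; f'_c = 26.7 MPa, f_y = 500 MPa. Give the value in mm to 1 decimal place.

c ≈ 129.9 mm

T = A_s f_y = 2380 × 500 = 1190000 N = 1190 kN.
Setting C = 0.85 f'_c a b equal to T: a = 1190000/(0.85 × 26.7 × 475) = 110.388 mm.
With β₁ = 0.85, c = a/β₁ = 110.388/0.85 = 129.9 mm.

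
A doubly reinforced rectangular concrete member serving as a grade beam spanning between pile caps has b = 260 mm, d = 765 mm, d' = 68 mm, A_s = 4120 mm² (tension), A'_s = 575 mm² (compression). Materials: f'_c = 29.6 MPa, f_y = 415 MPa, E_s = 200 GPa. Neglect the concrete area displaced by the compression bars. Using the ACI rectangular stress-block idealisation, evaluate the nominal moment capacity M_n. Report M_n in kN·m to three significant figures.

M_n ≈ 1130 kN·m

Assume both tension and compression steel yield.
Net tension couple steel: A_s − A'_s = 3545 mm².
a = (A_s − A'_s) f_y / (0.85 f'_c b) = 1471175/(0.85 × 29.6 × 260) = 224.90 mm.
c = a/β₁ = 224.90/0.839 = 268.06 mm; ε'_s = 0.003(c − d')/c = 0.0022 ≥ f_y/E_s = 0.0021, so compression steel does yield.
M_n = (A_s − A'_s) f_y (d − a/2) + A'_s f_y (d − d') = [1471175 × (765 − 112.45) + 238625 × (765 − 68)] × 10⁻⁶ = 960.02 + 166.32 = 1126.34 kN·m.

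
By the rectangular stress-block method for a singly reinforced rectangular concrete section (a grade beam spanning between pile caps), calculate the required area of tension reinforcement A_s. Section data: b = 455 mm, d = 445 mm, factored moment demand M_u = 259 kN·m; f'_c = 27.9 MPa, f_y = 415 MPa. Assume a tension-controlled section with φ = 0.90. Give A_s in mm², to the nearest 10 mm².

M_n = M_u/φ = 259/0.90 = 287.778 kN·m.
With M_n = 0.85 f'_c a b (d − a/2), solve the quadratic for a:
a = d − √(d² − 2M_n/(0.85 f'_c b)) = 445 − √(445² − 2 × 287.778×10⁶/(0.85 × 27.9 × 455)) = 64.63 mm.
A_s = 0.85 f'_c a b / f_y = 0.85 × 27.9 × 64.63 × 455 / 415 = 1680.4 mm².

A_s ≈ 1680 mm²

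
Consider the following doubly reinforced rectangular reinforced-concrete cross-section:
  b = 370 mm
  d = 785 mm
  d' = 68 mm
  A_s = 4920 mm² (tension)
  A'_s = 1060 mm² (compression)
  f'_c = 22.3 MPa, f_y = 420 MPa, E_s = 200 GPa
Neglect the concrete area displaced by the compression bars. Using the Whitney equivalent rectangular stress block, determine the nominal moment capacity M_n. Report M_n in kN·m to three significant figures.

M_n ≈ 1400 kN·m

Assume both tension and compression steel yield.
Net tension couple steel: A_s − A'_s = 3860 mm².
a = (A_s − A'_s) f_y / (0.85 f'_c b) = 1621200/(0.85 × 22.3 × 370) = 231.16 mm.
c = a/β₁ = 231.16/0.85 = 271.95 mm; ε'_s = 0.003(c − d')/c = 0.0022 ≥ f_y/E_s = 0.0021, so compression steel does yield.
M_n = (A_s − A'_s) f_y (d − a/2) + A'_s f_y (d − d') = [1621200 × (785 − 115.58) + 445200 × (785 − 68)] × 10⁻⁶ = 1085.26 + 319.21 = 1404.47 kN·m.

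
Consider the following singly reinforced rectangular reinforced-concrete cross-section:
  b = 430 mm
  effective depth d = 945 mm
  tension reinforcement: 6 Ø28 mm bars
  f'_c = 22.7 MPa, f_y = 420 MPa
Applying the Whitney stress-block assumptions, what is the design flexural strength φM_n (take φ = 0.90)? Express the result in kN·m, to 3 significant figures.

A_s = 6 × 616 = 3696 mm².
T = A_s f_y = 3696 × 420 = 1552320 N = 1552.32 kN.
From C = T: a = T/(0.85 f'_c b) = 1552320/(0.85 × 22.7 × 430) = 187.10 mm.
M_n = T(d − a/2) = 1552.32 kN × (945 − 93.55) mm = 1321.72 kN·m.
φM_n = 0.90 × 1321.72 = 1189.55 kN·m.

φM_n ≈ 1190 kN·m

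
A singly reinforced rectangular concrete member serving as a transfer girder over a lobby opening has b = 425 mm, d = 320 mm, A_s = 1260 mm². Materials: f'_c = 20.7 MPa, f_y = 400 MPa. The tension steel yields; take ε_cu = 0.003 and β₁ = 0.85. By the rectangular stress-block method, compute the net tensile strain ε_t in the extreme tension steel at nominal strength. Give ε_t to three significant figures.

ε_t ≈ 0.00911

a = A_s f_y/(0.85 f'_c b) = 67.40 mm.
β₁ = 0.85, so c = a/β₁ = 67.40/0.85 = 79.29 mm.
From the linear strain diagram with ε_cu = 0.003: ε_t = 0.003 (d − c)/c = 0.003 × (320 − 79.29)/79.29 = 0.00911.
Since ε_t ≥ 0.005, the section is tension-controlled.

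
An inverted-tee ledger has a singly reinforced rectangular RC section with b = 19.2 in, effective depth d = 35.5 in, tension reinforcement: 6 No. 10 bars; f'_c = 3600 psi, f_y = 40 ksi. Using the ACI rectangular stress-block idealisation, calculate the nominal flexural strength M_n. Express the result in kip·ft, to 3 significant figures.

M_n ≈ 836 kip·ft

A_s = 6 × 1.27 = 7.62 in².
T = A_s f_y = 7.62 × 40 = 304.8 kips.
a = T/(0.85 f'_c b) = 304.8/(0.85 × 3.6 × 19.2) = 5.188 in.
M_n = T(d − a/2) = 304.8 × (35.5 − 2.594) = 10029.7 kip·in = 10029.7/12 = 835.81 kip·ft.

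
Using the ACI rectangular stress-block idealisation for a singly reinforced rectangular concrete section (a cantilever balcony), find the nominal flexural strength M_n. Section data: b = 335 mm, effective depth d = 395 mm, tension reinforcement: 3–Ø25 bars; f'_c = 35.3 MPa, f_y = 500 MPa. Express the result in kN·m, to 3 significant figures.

M_n ≈ 264 kN·m

A_s = 3 × 491 = 1473 mm².
T = A_s f_y = 1473 × 500 = 736500 N = 736.5 kN.
From C = T: a = T/(0.85 f'_c b) = 736500/(0.85 × 35.3 × 335) = 73.27 mm.
M_n = T(d − a/2) = 736.5 kN × (395 − 36.635) mm = 263.94 kN·m.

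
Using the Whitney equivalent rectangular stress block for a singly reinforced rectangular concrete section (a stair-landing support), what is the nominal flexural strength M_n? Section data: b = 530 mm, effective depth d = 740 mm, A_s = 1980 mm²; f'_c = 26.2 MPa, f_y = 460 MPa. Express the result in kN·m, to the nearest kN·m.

M_n ≈ 639 kN·m

T = A_s f_y = 1980 × 460 = 910800 N = 910.8 kN.
From C = T: a = T/(0.85 f'_c b) = 910800/(0.85 × 26.2 × 530) = 77.17 mm.
M_n = T(d − a/2) = 910.8 kN × (740 − 38.585) mm = 638.85 kN·m.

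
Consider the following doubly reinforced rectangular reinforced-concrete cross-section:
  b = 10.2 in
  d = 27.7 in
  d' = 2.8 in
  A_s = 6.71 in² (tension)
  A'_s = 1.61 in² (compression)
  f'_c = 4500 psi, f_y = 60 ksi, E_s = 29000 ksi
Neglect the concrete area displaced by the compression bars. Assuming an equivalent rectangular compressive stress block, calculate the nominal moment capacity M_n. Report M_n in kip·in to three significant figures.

M_n ≈ 9680 kip·in

Assume both steels yield.
a = (A_s − A'_s) f_y/(0.85 f'_c b) = (6.71 − 1.61) × 60/(0.85 × 4.5 × 10.2) = 7.843 in.
c = a/β₁ = 7.843/0.825 = 9.507 in; ε'_s = 0.003(c − d')/c = 0.0021 ≥ ε_y = 0.0021, so the compression steel yields.
M_n = (A_s − A'_s) f_y (d − a/2) + A'_s f_y (d − d') = 306 × (27.7 − 3.9215) + 96.6 × (27.7 − 2.8) = 7276.2 + 2405.3 = 9681.5 kip·in.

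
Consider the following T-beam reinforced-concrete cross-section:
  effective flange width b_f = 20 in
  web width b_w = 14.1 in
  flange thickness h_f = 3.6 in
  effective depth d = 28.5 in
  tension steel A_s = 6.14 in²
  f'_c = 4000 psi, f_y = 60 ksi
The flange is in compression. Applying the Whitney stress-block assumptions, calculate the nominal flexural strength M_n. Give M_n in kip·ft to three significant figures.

Tension: T = A_s f_y = 6.14 × 60 = 368.4 kips.
Try a within the flange: a = T/(0.85 f'_c b_f) = 368.4/(0.85 × 4 × 20) = 5.418 in.
a = 5.418 > h_f = 3.6 in: the block extends into the web. Split into flange-overhang and web parts.
C_f = 0.85 f'_c (b_f − b_w) h_f = 0.85 × 4 × (20 − 14.1) × 3.6 = 72.2 kips.
Remaining web compression depth: a_w = (T − C_f)/(0.85 f'_c b_w) = (368.4 − 72.2)/(0.85 × 4 × 14.1) = 6.179 in.
M_n = C_f(d − h_f/2) + (T − C_f)(d − a_w/2) = 72.2 × (28.5 − 1.8) + 296.2 × (28.5 − 3.0895) = 1927.7 + 7526.6 = 9454.3 kip·in.
M_n = 9454.3/12 = 787.86 kip·ft.

M_n ≈ 788 kip·ft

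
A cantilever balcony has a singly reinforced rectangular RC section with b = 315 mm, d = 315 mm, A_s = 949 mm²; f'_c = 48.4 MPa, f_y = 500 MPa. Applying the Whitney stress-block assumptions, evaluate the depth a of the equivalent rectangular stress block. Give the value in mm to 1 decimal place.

a ≈ 36.6 mm

T = A_s f_y = 949 × 500 = 474500 N = 474.5 kN.
Setting C = 0.85 f'_c a b equal to T: a = 474500/(0.85 × 48.4 × 315) = 36.6 mm.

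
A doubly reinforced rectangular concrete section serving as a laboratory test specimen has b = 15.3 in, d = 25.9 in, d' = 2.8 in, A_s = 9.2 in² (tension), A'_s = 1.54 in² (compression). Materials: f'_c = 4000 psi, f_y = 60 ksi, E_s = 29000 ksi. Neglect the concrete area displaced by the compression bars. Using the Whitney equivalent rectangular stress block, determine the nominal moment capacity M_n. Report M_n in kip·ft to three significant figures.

Assume both steels yield.
a = (A_s − A'_s) f_y/(0.85 f'_c b) = (9.2 − 1.54) × 60/(0.85 × 4 × 15.3) = 8.835 in.
c = a/β₁ = 8.835/0.85 = 10.394 in; ε'_s = 0.003(c − d')/c = 0.0022 ≥ ε_y = 0.0021, so the compression steel yields.
M_n = (A_s − A'_s) f_y (d − a/2) + A'_s f_y (d − d') = 459.6 × (25.9 − 4.4175) + 92.4 × (25.9 − 2.8) = 9873.4 + 2134.4 = 12007.8 kip·in = 12007.8/12 = 1000.65 kip·ft.

M_n ≈ 1000 kip·ft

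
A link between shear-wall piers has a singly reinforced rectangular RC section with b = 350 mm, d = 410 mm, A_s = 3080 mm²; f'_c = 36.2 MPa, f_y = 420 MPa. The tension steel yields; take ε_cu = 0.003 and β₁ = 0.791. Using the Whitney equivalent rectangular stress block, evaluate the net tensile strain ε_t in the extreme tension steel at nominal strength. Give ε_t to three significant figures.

a = A_s f_y/(0.85 f'_c b) = 120.12 mm.
β₁ = 0.791, so c = a/β₁ = 120.12/0.791 = 151.86 mm.
From the linear strain diagram with ε_cu = 0.003: ε_t = 0.003 (d − c)/c = 0.003 × (410 − 151.86)/151.86 = 0.00510.
Since ε_t ≥ 0.005, the section is tension-controlled.

ε_t ≈ 0.00510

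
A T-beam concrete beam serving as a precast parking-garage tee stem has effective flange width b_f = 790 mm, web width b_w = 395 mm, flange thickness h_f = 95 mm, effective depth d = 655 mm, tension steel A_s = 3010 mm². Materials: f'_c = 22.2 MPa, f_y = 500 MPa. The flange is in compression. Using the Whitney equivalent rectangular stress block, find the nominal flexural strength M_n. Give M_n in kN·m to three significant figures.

M_n ≈ 910 kN·m

Tension: T = A_s f_y = 3010 × 500 = 1505000 N.
Try a within the flange: a = T/(0.85 f'_c b_f) = 1505000/(0.85 × 22.2 × 790) = 100.96 mm.
a = 100.96 > h_f = 95 mm: the block extends into the web. Split into flange-overhang and web parts.
C_f = 0.85 f'_c (b_f − b_w) h_f = 0.85 × 22.2 × (790 − 395) × 95 = 708097 N.
Remaining web compression depth: a_w = (T − C_f)/(0.85 f'_c b_w) = (1505000 − 708097)/(0.85 × 22.2 × 395) = 106.91 mm.
M_n = C_f(d − h_f/2) + (T − C_f)(d − a_w/2) = 708097 × (655 − 47.5) + 796903 × (655 − 53.455) = 430.17 + 479.37 = 909.54 × 10⁶ N·mm.
M_n = 909.54 kN·m.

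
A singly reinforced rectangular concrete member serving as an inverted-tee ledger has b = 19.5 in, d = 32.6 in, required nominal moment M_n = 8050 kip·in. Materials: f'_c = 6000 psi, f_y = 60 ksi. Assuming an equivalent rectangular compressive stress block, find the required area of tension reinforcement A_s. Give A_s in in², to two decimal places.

From M_n = 0.85 f'_c a b (d − a/2):
a = d − √(d² − 2M_n/(0.85 f'_c b)) = 32.6 − √(32.6² − 2 × 8050/(0.85 × 6 × 19.5)) = 2.586 in.
A_s = 0.85 f'_c a b / f_y = 0.85 × 6 × 2.586 × 19.5 / 60 = 4.286 in².

A_s ≈ 4.29 in²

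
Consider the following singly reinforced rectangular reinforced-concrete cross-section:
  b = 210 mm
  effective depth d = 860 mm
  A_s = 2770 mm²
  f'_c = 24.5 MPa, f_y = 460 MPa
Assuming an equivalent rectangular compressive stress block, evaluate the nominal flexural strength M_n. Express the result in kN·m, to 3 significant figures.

T = A_s f_y = 2770 × 460 = 1274200 N = 1274.2 kN.
From C = T: a = T/(0.85 f'_c b) = 1274200/(0.85 × 24.5 × 210) = 291.36 mm.
M_n = T(d − a/2) = 1274.2 kN × (860 − 145.68) mm = 910.19 kN·m.

M_n ≈ 910 kN·m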